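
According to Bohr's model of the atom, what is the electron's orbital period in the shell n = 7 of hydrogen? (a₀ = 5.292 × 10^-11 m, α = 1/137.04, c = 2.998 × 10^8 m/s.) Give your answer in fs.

52.13 fs

r = n²a₀/Z = 7²·5.292 × 10^-11/1 = 2.593 × 10^-9 m
v = Zαc/n = 1·0.007297·2.998 × 10^8/7 = 3.125 × 10^5 m/s
T = 2πr/v = 5.213 × 10^-14 s = 52.13 fs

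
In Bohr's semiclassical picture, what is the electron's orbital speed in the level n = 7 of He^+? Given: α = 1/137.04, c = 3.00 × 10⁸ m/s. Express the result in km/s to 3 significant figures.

v_n = Zαc/n = 2 × 0.00730 × 3.00 × 10⁸ / 7
    = 625 km/s

625 km/s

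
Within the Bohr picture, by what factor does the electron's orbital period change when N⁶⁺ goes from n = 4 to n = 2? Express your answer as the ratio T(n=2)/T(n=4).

T ∝ Z^-2 · n^3; with Z fixed, T ∝ n^3.
T(n=2)/T(n=4) = (2/4)^3 = 1/8

1/8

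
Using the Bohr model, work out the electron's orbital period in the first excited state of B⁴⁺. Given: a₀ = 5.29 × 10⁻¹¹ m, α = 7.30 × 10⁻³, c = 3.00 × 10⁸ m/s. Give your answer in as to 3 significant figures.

r = n²a₀/Z = 2²·5.29 × 10⁻¹¹/5 = 4.23 × 10⁻¹¹ m
v = Zαc/n = 5·0.00730·3.00 × 10⁸/2 = 5.47 × 10⁶ m/s
T = 2πr/v = 4.86 × 10⁻¹⁷ s = 48.6 as

48.6 as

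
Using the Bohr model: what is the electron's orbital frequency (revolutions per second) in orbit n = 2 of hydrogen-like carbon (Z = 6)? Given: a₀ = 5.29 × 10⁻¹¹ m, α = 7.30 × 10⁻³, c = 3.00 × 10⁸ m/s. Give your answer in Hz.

2.96 × 10¹⁶ Hz

r = n²a₀/Z = 3.53 × 10⁻¹¹ m, v = Zαc/n = 6.57 × 10⁶ m/s
f = v/(2πr) = 2.96 × 10¹⁶ Hz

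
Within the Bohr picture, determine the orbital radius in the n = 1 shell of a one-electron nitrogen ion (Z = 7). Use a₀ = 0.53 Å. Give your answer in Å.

0.076 Å

r_n = n²a₀/Z = 1² × 0.53 / 7
    = 1 × 0.53 / 7 = 0.076 Å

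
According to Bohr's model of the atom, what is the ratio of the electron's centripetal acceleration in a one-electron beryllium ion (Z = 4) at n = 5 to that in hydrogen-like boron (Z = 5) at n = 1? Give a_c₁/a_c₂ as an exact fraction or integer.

a_c ∝ Z^3 · n^-4
a_c₁/a_c₂ = (4/5)^3 · (5/1)^-4 = 64/78125

64/78125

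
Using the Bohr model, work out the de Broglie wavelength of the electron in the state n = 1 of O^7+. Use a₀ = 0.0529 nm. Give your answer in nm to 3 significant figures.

0.0415 nm

The Bohr quantisation condition is nλ = 2πr_n.
r_n = n²a₀/Z = 0.00661 nm
λ = 2πr_n/n = 2π·0.00661/1 = 0.0415 nm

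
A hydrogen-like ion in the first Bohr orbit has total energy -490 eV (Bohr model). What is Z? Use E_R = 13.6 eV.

6

E_n = −E_R Z²/n² ⇒ Z² = −E_n n²/E_R = 490 × 1² / 13.6 ≈ 36.03
Z = 6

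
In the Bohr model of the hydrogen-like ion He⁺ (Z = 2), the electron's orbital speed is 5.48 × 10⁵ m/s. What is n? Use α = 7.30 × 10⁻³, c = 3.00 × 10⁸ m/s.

8

v_n = Zαc/n ⇒ n = Zαc/v = 2 × 0.00730 × 3.00 × 10⁸ / 5.48 × 10⁵ ≈ 7.99
n = 8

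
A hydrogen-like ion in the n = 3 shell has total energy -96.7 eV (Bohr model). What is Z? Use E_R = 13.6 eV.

E_n = −E_R Z²/n² ⇒ Z² = −E_n n²/E_R = 96.7 × 3² / 13.6 ≈ 63.99
Z = 8

8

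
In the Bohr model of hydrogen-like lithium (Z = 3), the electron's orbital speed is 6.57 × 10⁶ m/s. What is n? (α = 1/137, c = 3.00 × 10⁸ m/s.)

v_n = Zαc/n ⇒ n = Zαc/v = 3 × 0.00730 × 3.00 × 10⁸ / 6.57 × 10⁶ ≈ 1.00
n = 1

1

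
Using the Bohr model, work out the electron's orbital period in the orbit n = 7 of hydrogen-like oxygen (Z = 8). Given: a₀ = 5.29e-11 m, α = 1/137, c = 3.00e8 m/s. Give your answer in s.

8.13e-16 s

r = n²a₀/Z = 7²·5.29e-11/8 = 3.24e-10 m
v = Zαc/n = 8·0.00730·3.00e8/7 = 2.50e6 m/s
T = 2πr/v = 8.13e-16 s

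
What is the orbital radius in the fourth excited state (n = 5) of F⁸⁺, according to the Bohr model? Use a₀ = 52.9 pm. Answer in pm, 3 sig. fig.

147 pm

r_n = n²a₀/Z = 5² × 52.9 / 9
    = 25 × 52.9 / 9 = 147 pm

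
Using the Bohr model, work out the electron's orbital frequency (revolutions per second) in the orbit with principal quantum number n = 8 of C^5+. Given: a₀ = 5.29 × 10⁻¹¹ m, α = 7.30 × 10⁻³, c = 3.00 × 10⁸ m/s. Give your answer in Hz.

r = n²a₀/Z = 5.64 × 10⁻¹⁰ m, v = Zαc/n = 1.64 × 10⁶ m/s
f = v/(2πr) = 4.63 × 10¹⁴ Hz

4.63 × 10¹⁴ Hz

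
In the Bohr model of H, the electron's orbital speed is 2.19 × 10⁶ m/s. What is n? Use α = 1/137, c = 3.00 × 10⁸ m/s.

v_n = Zαc/n ⇒ n = Zαc/v = 1 × 0.00730 × 3.00 × 10⁸ / 2.19 × 10⁶ ≈ 1.00
n = 1

1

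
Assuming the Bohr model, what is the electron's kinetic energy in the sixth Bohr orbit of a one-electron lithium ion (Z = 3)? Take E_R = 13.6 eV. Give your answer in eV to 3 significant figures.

For a Coulomb orbit the virial theorem gives K = −E_n.
E_n = −E_R·Z²/n², so K = E_R·Z²/n² = 13.6 × 3²/6² = 3.40 eV

3.40 eV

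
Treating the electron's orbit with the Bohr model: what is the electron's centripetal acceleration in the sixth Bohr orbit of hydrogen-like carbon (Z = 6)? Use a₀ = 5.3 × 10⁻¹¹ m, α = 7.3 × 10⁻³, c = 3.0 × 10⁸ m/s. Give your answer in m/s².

r = n²a₀/Z = 3.2 × 10⁻¹⁰ m, v = Zαc/n = 2.2 × 10⁶ m/s
a = v²/r = (2.2 × 10⁶)² / 3.2 × 10⁻¹⁰ = 1.5 × 10²² m/s²

1.5 × 10²² m/s²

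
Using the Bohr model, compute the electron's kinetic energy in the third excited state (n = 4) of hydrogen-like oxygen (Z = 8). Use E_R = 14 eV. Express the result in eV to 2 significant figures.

For a Coulomb orbit the virial theorem gives K = −E_n.
E_n = −E_R·Z²/n², so K = E_R·Z²/n² = 14 × 8²/4² = 56 eV

56 eV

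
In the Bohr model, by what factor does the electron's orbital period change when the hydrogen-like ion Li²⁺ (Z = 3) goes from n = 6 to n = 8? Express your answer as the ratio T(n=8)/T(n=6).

T ∝ Z^-2 · n^3; with Z fixed, T ∝ n^3.
T(n=8)/T(n=6) = (8/6)^3 = 64/27

64/27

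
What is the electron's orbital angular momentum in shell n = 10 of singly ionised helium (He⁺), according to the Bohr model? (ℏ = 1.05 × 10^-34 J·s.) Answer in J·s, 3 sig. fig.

L_n = nℏ = 10 × 1.05 × 10^-34 = 1.05 × 10^-33 J·s

1.05 × 10^-33 J·s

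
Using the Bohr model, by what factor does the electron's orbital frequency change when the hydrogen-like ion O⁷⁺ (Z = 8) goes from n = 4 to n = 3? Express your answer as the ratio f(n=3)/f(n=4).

f ∝ Z^2 · n^-3; with Z fixed, f ∝ n^-3.
f(n=3)/f(n=4) = (3/4)^-3 = 64/27

64/27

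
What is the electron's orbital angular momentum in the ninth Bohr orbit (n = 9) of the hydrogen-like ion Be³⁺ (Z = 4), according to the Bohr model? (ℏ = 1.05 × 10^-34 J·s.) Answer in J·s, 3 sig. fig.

9.45 × 10^-34 J·s

L_n = nℏ = 9 × 1.05 × 10^-34 = 9.45 × 10^-34 J·s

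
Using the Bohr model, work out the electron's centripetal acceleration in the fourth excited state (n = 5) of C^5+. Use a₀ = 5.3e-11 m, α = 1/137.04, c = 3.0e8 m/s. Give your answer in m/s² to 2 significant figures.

3.1e22 m/s²

r = n²a₀/Z = 2.2e-10 m, v = Zαc/n = 2.6e6 m/s
a = v²/r = (2.6e6)² / 2.2e-10 = 3.1e22 m/s²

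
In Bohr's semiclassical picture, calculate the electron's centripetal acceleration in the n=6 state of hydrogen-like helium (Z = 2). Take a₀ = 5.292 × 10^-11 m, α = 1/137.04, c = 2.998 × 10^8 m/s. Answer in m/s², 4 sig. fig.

r = n²a₀/Z = 9.526 × 10^-10 m, v = Zαc/n = 7.292 × 10^5 m/s
a = v²/r = (7.292 × 10^5)² / 9.526 × 10^-10 = 5.583 × 10^20 m/s²

5.583 × 10^20 m/s²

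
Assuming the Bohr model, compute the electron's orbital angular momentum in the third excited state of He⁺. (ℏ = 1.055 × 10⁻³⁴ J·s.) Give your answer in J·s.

L_n = nℏ = 4 × 1.055 × 10⁻³⁴ = 4.220 × 10⁻³⁴ J·s

4.220 × 10⁻³⁴ J·s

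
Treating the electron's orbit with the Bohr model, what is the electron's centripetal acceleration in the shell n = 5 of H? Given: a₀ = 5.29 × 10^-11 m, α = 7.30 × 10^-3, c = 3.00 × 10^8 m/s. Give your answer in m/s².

1.45 × 10^20 m/s²

r = n²a₀/Z = 1.32 × 10^-9 m, v = Zαc/n = 4.38 × 10^5 m/s
a = v²/r = (4.38 × 10^5)² / 1.32 × 10^-9 = 1.45 × 10^20 m/s²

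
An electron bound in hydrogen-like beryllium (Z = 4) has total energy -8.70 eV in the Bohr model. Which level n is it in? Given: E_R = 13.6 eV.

E_n = −E_R Z²/n² ⇒ n² = E_R Z²/(−E_n) = 13.6 × 4² / 8.70 ≈ 25.01
n = 5

5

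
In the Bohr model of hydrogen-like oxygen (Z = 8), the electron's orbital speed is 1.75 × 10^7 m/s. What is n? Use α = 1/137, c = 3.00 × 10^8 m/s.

v_n = Zαc/n ⇒ n = Zαc/v = 8 × 0.00730 × 3.00 × 10^8 / 1.75 × 10^7 ≈ 1.00
n = 1

1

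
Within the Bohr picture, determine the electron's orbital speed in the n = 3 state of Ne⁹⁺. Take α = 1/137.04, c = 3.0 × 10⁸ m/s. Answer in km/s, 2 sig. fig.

7300 km/s

v_n = Zαc/n = 10 × 0.0073 × 3.0 × 10⁸ / 3
    = 7300 km/s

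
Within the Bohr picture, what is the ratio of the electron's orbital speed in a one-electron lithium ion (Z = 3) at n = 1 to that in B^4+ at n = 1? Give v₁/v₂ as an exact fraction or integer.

v ∝ Z^1 · n^-1
v₁/v₂ = (3/5)^1 · (1/1)^-1 = 3/5

3/5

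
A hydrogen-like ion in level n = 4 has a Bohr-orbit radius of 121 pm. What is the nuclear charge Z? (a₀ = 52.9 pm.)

7

r_n = n²a₀/Z ⇒ Z = n²a₀/r = 4² × 52.9 / 121 ≈ 7.00
Z = 7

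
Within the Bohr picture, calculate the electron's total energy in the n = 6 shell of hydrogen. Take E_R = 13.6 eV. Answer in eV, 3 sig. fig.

E_n = −E_R·Z²/n² = −13.6 × 1²/6² = -0.378 eV

-0.378 eV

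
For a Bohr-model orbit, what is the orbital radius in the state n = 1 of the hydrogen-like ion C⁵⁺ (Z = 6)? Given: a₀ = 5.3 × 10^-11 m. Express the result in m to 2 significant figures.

r_n = n²a₀/Z = 1² × 5.3 × 10^-11 / 6
    = 1 × 5.3 × 10^-11 / 6 = 8.8 × 10^-12 m

8.8 × 10^-12 m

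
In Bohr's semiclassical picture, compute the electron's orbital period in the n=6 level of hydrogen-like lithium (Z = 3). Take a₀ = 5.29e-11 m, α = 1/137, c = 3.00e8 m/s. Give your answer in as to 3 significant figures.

r = n²a₀/Z = 6²·5.29e-11/3 = 6.35e-10 m
v = Zαc/n = 3·0.00730·3.00e8/6 = 1.09e6 m/s
T = 2πr/v = 3.64e-15 s = 3640 as

3640 as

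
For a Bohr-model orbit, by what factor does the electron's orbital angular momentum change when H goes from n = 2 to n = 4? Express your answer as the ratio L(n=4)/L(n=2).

L = nℏ depends only on n, so L ∝ n.
L(n=4)/L(n=2) = (4/2)^1 = 2

2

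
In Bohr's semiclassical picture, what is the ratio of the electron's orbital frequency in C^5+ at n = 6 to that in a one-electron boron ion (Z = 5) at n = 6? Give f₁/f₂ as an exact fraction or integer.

f ∝ Z^2 · n^-3
f₁/f₂ = (6/5)^2 · (6/6)^-3 = 36/25

36/25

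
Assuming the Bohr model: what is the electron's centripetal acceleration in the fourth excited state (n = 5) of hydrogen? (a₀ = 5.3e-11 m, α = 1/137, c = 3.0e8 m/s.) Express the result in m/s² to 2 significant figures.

r = n²a₀/Z = 1.3e-9 m, v = Zαc/n = 4.4e5 m/s
a = v²/r = (4.4e5)² / 1.3e-9 = 1.4e20 m/s²

1.4e20 m/s²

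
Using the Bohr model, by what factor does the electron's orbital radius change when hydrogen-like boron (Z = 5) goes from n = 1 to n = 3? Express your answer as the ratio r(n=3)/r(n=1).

9

r ∝ Z^-1 · n^2; with Z fixed, r ∝ n^2.
r(n=3)/r(n=1) = (3/1)^2 = 9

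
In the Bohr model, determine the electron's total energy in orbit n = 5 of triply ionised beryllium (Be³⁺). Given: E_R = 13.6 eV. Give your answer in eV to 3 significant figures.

-8.70 eV

E_n = −E_R·Z²/n² = −13.6 × 4²/5² = -8.70 eV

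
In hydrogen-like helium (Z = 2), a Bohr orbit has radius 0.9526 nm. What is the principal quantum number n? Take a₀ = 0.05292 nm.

6

r_n = n²a₀/Z ⇒ n² = rZ/a₀ = 0.9526 × 2 / 0.05292 ≈ 36.00
n = 6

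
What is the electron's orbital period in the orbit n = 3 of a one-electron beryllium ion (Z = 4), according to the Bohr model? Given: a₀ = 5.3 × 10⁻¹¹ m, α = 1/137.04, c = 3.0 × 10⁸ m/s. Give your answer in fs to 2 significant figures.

0.26 fs

r = n²a₀/Z = 3²·5.3 × 10⁻¹¹/4 = 1.2 × 10⁻¹⁰ m
v = Zαc/n = 4·0.0073·3.0 × 10⁸/3 = 2.9 × 10⁶ m/s
T = 2πr/v = 2.6 × 10⁻¹⁶ s = 0.26 fs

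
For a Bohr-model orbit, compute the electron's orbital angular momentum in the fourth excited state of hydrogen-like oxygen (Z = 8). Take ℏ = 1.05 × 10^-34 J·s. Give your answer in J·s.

5.25 × 10^-34 J·s

L_n = nℏ = 5 × 1.05 × 10^-34 = 5.25 × 10^-34 J·s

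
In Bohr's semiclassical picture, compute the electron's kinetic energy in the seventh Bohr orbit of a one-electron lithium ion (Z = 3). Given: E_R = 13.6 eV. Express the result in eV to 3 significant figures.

For a Coulomb orbit the virial theorem gives K = −E_n.
E_n = −E_R·Z²/n², so K = E_R·Z²/n² = 13.6 × 3²/7² = 2.50 eV

2.50 eV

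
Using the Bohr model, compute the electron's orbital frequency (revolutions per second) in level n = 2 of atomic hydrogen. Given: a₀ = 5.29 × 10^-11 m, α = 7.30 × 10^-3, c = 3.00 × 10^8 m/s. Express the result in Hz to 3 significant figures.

r = n²a₀/Z = 2.12 × 10^-10 m, v = Zαc/n = 1.09 × 10^6 m/s
f = v/(2πr) = 8.24 × 10^14 Hz

8.24 × 10^14 Hz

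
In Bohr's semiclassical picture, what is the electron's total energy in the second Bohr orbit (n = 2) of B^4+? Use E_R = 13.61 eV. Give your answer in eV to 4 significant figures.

-85.06 eV

E_n = −E_R·Z²/n² = −13.61 × 5²/2² = -85.06 eV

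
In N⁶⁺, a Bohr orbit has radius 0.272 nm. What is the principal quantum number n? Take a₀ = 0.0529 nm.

6

r_n = n²a₀/Z ⇒ n² = rZ/a₀ = 0.272 × 7 / 0.0529 ≈ 35.99
n = 6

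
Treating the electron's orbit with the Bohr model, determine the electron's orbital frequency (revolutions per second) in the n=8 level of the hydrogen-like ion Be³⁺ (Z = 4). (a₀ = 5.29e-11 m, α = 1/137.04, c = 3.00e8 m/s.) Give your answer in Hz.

r = n²a₀/Z = 8.46e-10 m, v = Zαc/n = 1.09e6 m/s
f = v/(2πr) = 2.06e14 Hz

2.06e14 Hz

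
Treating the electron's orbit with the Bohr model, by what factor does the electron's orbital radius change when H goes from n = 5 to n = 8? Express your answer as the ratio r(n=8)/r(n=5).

64/25

r ∝ Z^-1 · n^2; with Z fixed, r ∝ n^2.
r(n=8)/r(n=5) = (8/5)^2 = 64/25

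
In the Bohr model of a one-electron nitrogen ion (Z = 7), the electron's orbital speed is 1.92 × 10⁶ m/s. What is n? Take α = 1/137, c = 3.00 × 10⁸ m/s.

8

v_n = Zαc/n ⇒ n = Zαc/v = 7 × 0.00730 × 3.00 × 10⁸ / 1.92 × 10⁶ ≈ 7.98
n = 8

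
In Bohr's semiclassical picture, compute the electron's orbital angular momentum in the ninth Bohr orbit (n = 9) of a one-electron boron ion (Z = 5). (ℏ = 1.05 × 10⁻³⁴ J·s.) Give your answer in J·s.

9.45 × 10⁻³⁴ J·s

L_n = nℏ = 9 × 1.05 × 10⁻³⁴ = 9.45 × 10⁻³⁴ J·s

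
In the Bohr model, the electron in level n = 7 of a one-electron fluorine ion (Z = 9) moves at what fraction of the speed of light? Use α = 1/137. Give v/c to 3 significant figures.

v_n = Zαc/n, so v/c = Zα/n = 9 × 0.00730 / 7 = 0.00938

0.00938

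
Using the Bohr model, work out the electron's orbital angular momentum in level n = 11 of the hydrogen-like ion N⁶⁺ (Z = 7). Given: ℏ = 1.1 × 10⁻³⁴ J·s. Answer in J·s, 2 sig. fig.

L_n = nℏ = 11 × 1.1 × 10⁻³⁴ = 1.2 × 10⁻³³ J·s

1.2 × 10⁻³³ J·s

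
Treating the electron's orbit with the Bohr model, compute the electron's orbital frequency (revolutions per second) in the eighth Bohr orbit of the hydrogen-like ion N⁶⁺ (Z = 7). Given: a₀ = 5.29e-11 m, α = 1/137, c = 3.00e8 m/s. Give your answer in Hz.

r = n²a₀/Z = 4.84e-10 m, v = Zαc/n = 1.92e6 m/s
f = v/(2πr) = 6.31e14 Hz

6.31e14 Hz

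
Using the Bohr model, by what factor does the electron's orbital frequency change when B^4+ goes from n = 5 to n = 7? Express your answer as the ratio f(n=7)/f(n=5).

125/343

f ∝ Z^2 · n^-3; with Z fixed, f ∝ n^-3.
f(n=7)/f(n=5) = (7/5)^-3 = 125/343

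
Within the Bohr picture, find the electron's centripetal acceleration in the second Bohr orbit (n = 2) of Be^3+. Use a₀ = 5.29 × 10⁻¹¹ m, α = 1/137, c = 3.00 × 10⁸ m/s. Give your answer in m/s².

r = n²a₀/Z = 5.29 × 10⁻¹¹ m, v = Zαc/n = 4.38 × 10⁶ m/s
a = v²/r = (4.38 × 10⁶)² / 5.29 × 10⁻¹¹ = 3.63 × 10²³ m/s²

3.63 × 10²³ m/s²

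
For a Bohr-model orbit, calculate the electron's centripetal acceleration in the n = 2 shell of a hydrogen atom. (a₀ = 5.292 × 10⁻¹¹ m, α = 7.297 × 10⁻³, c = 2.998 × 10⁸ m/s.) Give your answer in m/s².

r = n²a₀/Z = 2.117 × 10⁻¹⁰ m, v = Zαc/n = 1.094 × 10⁶ m/s
a = v²/r = (1.094 × 10⁶)² / 2.117 × 10⁻¹⁰ = 5.652 × 10²¹ m/s²

5.652 × 10²¹ m/s²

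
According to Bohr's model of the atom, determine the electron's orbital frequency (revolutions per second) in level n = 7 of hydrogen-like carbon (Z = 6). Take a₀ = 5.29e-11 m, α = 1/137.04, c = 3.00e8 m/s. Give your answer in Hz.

r = n²a₀/Z = 4.32e-10 m, v = Zαc/n = 1.88e6 m/s
f = v/(2πr) = 6.91e14 Hz

6.91e14 Hz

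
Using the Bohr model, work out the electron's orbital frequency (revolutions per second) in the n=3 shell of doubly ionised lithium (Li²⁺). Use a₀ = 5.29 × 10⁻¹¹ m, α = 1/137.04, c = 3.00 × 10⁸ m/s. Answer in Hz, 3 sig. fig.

2.20 × 10¹⁵ Hz

r = n²a₀/Z = 1.59 × 10⁻¹⁰ m, v = Zαc/n = 2.19 × 10⁶ m/s
f = v/(2πr) = 2.20 × 10¹⁵ Hz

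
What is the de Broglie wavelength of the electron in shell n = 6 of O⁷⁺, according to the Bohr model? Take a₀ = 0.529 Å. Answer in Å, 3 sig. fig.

2.49 Å

The Bohr quantisation condition is nλ = 2πr_n.
r_n = n²a₀/Z = 2.38 Å
λ = 2πr_n/n = 2π·2.38/6 = 2.49 Å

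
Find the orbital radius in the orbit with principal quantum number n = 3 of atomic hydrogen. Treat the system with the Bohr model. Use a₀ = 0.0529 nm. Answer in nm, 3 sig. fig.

0.476 nm

r_n = n²a₀/Z = 3² × 0.0529 / 1
    = 9 × 0.0529 / 1 = 0.476 nm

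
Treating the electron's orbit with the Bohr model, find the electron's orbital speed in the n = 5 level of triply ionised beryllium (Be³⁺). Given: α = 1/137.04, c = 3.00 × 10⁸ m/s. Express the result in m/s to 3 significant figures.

1.75 × 10⁶ m/s

v_n = Zαc/n = 4 × 0.00730 × 3.00 × 10⁸ / 5
    = 1.75 × 10⁶ m/s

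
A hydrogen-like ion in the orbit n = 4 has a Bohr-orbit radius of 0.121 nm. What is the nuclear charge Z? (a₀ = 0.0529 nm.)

r_n = n²a₀/Z ⇒ Z = n²a₀/r = 4² × 0.0529 / 0.121 ≈ 7.00
Z = 7

7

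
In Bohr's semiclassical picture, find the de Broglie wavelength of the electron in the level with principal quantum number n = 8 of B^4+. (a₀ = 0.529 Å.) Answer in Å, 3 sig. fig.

5.32 Å

The Bohr quantisation condition is nλ = 2πr_n.
r_n = n²a₀/Z = 6.77 Å
λ = 2πr_n/n = 2π·6.77/8 = 5.32 Å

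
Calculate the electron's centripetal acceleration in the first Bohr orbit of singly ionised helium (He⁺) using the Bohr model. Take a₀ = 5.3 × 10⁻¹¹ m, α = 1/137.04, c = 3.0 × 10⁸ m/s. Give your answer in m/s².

7.2 × 10²³ m/s²

r = n²a₀/Z = 2.6 × 10⁻¹¹ m, v = Zαc/n = 4.4 × 10⁶ m/s
a = v²/r = (4.4 × 10⁶)² / 2.6 × 10⁻¹¹ = 7.2 × 10²³ m/s²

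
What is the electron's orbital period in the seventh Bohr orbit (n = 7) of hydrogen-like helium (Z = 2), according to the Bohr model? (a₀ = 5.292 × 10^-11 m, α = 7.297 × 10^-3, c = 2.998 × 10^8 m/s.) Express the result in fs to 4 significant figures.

13.03 fs

r = n²a₀/Z = 7²·5.292 × 10^-11/2 = 1.297 × 10^-9 m
v = Zαc/n = 2·0.007297·2.998 × 10^8/7 = 6.250 × 10^5 m/s
T = 2πr/v = 1.303 × 10^-14 s = 13.03 fs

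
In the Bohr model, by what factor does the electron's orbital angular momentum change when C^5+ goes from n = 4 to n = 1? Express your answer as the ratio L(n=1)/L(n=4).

1/4

L = nℏ depends only on n, so L ∝ n.
L(n=1)/L(n=4) = (1/4)^1 = 1/4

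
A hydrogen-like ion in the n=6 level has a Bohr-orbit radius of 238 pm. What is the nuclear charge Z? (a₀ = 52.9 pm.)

8

r_n = n²a₀/Z ⇒ Z = n²a₀/r = 6² × 52.9 / 238 ≈ 8.00
Z = 8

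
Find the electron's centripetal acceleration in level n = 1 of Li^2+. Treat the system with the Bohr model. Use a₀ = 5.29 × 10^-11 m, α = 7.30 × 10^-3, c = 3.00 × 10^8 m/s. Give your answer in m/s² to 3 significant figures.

r = n²a₀/Z = 1.76 × 10^-11 m, v = Zαc/n = 6.57 × 10^6 m/s
a = v²/r = (6.57 × 10^6)² / 1.76 × 10^-11 = 2.45 × 10^24 m/s²

2.45 × 10^24 m/s²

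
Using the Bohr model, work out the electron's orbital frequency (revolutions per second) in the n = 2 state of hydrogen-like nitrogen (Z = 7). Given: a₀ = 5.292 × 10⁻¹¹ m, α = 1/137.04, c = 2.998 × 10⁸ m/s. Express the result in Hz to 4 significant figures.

4.030 × 10¹⁶ Hz

r = n²a₀/Z = 3.024 × 10⁻¹¹ m, v = Zαc/n = 7.657 × 10⁶ m/s
f = v/(2πr) = 4.030 × 10¹⁶ Hz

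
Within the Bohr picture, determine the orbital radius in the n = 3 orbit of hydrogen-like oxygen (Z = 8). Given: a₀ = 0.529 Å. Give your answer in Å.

0.595 Å

r_n = n²a₀/Z = 3² × 0.529 / 8
    = 9 × 0.529 / 8 = 0.595 Å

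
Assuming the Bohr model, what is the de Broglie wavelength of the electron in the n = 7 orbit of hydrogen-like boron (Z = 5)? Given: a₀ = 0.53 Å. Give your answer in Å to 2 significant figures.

4.7 Å

The Bohr quantisation condition is nλ = 2πr_n.
r_n = n²a₀/Z = 5.2 Å
λ = 2πr_n/n = 2π·5.2/7 = 4.7 Å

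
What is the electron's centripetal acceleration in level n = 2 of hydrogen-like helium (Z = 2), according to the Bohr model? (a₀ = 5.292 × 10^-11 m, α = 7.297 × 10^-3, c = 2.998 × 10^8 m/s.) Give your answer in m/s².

4.522 × 10^22 m/s²

r = n²a₀/Z = 1.058 × 10^-10 m, v = Zαc/n = 2.188 × 10^6 m/s
a = v²/r = (2.188 × 10^6)² / 1.058 × 10^-10 = 4.522 × 10^22 m/s²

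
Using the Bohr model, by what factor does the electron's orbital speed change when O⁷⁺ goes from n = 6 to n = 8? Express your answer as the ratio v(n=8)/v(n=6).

3/4

v ∝ Z^1 · n^-1; with Z fixed, v ∝ n^-1.
v(n=8)/v(n=6) = (8/6)^-1 = 3/4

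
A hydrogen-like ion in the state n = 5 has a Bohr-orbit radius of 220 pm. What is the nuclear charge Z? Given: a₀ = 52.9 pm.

r_n = n²a₀/Z ⇒ Z = n²a₀/r = 5² × 52.9 / 220 ≈ 6.01
Z = 6

6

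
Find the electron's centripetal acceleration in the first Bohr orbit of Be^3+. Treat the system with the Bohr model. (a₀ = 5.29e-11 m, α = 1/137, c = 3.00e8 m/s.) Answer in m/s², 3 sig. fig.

r = n²a₀/Z = 1.32e-11 m, v = Zαc/n = 8.76e6 m/s
a = v²/r = (8.76e6)² / 1.32e-11 = 5.80e24 m/s²

5.80e24 m/s²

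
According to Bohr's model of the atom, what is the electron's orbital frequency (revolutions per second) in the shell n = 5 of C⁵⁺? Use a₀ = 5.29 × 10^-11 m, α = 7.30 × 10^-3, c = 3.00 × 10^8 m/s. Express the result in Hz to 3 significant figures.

1.90 × 10^15 Hz

r = n²a₀/Z = 2.20 × 10^-10 m, v = Zαc/n = 2.63 × 10^6 m/s
f = v/(2πr) = 1.90 × 10^15 Hz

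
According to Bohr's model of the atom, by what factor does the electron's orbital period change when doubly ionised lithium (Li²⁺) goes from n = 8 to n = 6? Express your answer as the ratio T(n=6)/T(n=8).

27/64

T ∝ Z^-2 · n^3; with Z fixed, T ∝ n^3.
T(n=6)/T(n=8) = (6/8)^3 = 27/64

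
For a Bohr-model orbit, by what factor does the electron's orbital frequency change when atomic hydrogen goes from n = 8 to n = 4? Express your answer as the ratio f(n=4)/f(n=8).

f ∝ Z^2 · n^-3; with Z fixed, f ∝ n^-3.
f(n=4)/f(n=8) = (4/8)^-3 = 8

8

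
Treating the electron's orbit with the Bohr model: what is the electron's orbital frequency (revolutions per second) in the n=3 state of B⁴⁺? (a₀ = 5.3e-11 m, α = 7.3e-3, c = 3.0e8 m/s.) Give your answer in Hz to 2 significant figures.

6.1e15 Hz

r = n²a₀/Z = 9.5e-11 m, v = Zαc/n = 3.6e6 m/s
f = v/(2πr) = 6.1e15 Hz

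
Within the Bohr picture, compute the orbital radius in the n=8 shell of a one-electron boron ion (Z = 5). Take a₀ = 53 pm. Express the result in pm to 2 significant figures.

r_n = n²a₀/Z = 8² × 53 / 5
    = 64 × 53 / 5 = 680 pm

680 pm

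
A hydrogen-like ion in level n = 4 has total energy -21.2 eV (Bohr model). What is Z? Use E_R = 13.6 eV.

E_n = −E_R Z²/n² ⇒ Z² = −E_n n²/E_R = 21.2 × 4² / 13.6 ≈ 24.94
Z = 5

5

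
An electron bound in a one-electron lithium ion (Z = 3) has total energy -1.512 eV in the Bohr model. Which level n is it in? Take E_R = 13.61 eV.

E_n = −E_R Z²/n² ⇒ n² = E_R Z²/(−E_n) = 13.61 × 3² / 1.512 ≈ 81.01
n = 9

9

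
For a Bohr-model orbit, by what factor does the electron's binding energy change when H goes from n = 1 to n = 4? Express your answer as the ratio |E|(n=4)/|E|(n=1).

1/16

|E| ∝ Z^2 · n^-2; with Z fixed, |E| ∝ n^-2.
|E|(n=4)/|E|(n=1) = (4/1)^-2 = 1/16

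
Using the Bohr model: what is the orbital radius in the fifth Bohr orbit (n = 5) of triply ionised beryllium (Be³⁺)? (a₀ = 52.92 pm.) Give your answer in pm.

330.8 pm

r_n = n²a₀/Z = 5² × 52.92 / 4
    = 25 × 52.92 / 4 = 330.8 pm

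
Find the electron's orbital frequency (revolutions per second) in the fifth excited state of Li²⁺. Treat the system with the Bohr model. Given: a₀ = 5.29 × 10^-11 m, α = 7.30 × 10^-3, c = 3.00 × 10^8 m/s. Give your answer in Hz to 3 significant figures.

2.75 × 10^14 Hz

r = n²a₀/Z = 6.35 × 10^-10 m, v = Zαc/n = 1.09 × 10^6 m/s
f = v/(2πr) = 2.75 × 10^14 Hz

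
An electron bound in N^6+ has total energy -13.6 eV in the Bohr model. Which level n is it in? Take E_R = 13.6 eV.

E_n = −E_R Z²/n² ⇒ n² = E_R Z²/(−E_n) = 13.6 × 7² / 13.6 ≈ 49.00
n = 7

7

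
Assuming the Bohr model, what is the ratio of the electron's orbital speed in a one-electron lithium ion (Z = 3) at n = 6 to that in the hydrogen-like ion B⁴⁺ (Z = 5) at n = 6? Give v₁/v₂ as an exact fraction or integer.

v ∝ Z^1 · n^-1
v₁/v₂ = (3/5)^1 · (6/6)^-1 = 3/5

3/5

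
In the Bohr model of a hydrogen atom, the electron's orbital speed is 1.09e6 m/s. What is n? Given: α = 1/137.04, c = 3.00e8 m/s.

v_n = Zαc/n ⇒ n = Zαc/v = 1 × 0.00730 × 3.00e8 / 1.09e6 ≈ 2.01
n = 2

2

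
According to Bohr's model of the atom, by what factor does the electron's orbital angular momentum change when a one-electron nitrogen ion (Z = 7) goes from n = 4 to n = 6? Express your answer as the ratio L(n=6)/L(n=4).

3/2

L = nℏ depends only on n, so L ∝ n.
L(n=6)/L(n=4) = (6/4)^1 = 3/2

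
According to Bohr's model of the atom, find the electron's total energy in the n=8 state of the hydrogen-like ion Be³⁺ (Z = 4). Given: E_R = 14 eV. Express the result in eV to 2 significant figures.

E_n = −E_R·Z²/n² = −14 × 4²/8² = -3.5 eV

-3.5 eV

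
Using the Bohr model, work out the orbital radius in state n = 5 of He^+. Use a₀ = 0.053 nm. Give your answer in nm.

0.66 nm

r_n = n²a₀/Z = 5² × 0.053 / 2
    = 25 × 0.053 / 2 = 0.66 nm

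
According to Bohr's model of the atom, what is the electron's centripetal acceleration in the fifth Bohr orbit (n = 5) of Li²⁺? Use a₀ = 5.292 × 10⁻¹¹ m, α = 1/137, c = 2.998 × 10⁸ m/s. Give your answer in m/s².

3.909 × 10²¹ m/s²

r = n²a₀/Z = 4.410 × 10⁻¹⁰ m, v = Zαc/n = 1.313 × 10⁶ m/s
a = v²/r = (1.313 × 10⁶)² / 4.410 × 10⁻¹⁰ = 3.909 × 10²¹ m/s²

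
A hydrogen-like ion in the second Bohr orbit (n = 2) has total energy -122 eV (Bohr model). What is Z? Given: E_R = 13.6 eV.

6

E_n = −E_R Z²/n² ⇒ Z² = −E_n n²/E_R = 122 × 2² / 13.6 ≈ 35.88
Z = 6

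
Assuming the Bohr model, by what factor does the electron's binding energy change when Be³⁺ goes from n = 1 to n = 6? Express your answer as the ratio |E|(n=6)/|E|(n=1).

|E| ∝ Z^2 · n^-2; with Z fixed, |E| ∝ n^-2.
|E|(n=6)/|E|(n=1) = (6/1)^-2 = 1/36

1/36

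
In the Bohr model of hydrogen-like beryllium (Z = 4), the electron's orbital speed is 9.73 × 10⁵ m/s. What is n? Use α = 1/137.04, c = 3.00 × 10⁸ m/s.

v_n = Zαc/n ⇒ n = Zαc/v = 4 × 0.00730 × 3.00 × 10⁸ / 9.73 × 10⁵ ≈ 9.00
n = 9

9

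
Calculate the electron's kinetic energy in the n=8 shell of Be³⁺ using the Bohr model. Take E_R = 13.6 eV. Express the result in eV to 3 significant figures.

For a Coulomb orbit the virial theorem gives K = −E_n.
E_n = −E_R·Z²/n², so K = E_R·Z²/n² = 13.6 × 4²/8² = 3.40 eV

3.40 eV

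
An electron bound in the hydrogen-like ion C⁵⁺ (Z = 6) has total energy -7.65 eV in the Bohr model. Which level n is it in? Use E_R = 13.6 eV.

E_n = −E_R Z²/n² ⇒ n² = E_R Z²/(−E_n) = 13.6 × 6² / 7.65 ≈ 64.00
n = 8

8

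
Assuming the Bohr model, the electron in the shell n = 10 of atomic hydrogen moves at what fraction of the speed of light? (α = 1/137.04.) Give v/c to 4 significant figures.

v_n = Zαc/n, so v/c = Zα/n = 1 × 0.007297 / 10 = 0.0007297

0.0007297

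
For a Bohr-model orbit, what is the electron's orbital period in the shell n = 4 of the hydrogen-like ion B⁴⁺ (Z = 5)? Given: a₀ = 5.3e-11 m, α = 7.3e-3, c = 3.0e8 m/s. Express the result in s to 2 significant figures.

3.9e-16 s

r = n²a₀/Z = 4²·5.3e-11/5 = 1.7e-10 m
v = Zαc/n = 5·0.0073·3.0e8/4 = 2.7e6 m/s
T = 2πr/v = 3.9e-16 s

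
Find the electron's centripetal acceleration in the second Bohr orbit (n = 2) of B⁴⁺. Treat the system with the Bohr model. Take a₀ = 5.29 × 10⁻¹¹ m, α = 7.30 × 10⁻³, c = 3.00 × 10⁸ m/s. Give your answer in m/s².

7.08 × 10²³ m/s²

r = n²a₀/Z = 4.23 × 10⁻¹¹ m, v = Zαc/n = 5.47 × 10⁶ m/s
a = v²/r = (5.47 × 10⁶)² / 4.23 × 10⁻¹¹ = 7.08 × 10²³ m/s²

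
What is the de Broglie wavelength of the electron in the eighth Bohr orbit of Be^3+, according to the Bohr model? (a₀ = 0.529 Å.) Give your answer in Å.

6.65 Å

The Bohr quantisation condition is nλ = 2πr_n.
r_n = n²a₀/Z = 8.46 Å
λ = 2πr_n/n = 2π·8.46/8 = 6.65 Å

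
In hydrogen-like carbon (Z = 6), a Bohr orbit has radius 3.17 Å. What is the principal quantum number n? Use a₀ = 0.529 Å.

r_n = n²a₀/Z ⇒ n² = rZ/a₀ = 3.17 × 6 / 0.529 ≈ 35.95
n = 6

6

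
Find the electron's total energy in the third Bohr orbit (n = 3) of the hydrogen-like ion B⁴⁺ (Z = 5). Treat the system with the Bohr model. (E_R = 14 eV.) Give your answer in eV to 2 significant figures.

-39 eV

E_n = −E_R·Z²/n² = −14 × 5²/3² = -39 eV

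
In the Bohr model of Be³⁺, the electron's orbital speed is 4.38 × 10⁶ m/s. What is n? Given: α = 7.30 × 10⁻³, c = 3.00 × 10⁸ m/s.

2

v_n = Zαc/n ⇒ n = Zαc/v = 4 × 0.00730 × 3.00 × 10⁸ / 4.38 × 10⁶ ≈ 2.00
n = 2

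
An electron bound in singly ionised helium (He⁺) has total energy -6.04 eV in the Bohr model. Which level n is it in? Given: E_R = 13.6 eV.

E_n = −E_R Z²/n² ⇒ n² = E_R Z²/(−E_n) = 13.6 × 2² / 6.04 ≈ 9.01
n = 3

3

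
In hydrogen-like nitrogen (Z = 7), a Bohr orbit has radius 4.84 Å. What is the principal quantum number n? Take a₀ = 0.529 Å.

8

r_n = n²a₀/Z ⇒ n² = rZ/a₀ = 4.84 × 7 / 0.529 ≈ 64.05
n = 8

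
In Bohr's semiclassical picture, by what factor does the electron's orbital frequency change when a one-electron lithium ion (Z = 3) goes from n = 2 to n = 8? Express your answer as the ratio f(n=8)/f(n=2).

f ∝ Z^2 · n^-3; with Z fixed, f ∝ n^-3.
f(n=8)/f(n=2) = (8/2)^-3 = 1/64

1/64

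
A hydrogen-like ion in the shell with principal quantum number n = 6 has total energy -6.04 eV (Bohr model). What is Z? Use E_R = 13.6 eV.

E_n = −E_R Z²/n² ⇒ Z² = −E_n n²/E_R = 6.04 × 6² / 13.6 ≈ 15.99
Z = 4

4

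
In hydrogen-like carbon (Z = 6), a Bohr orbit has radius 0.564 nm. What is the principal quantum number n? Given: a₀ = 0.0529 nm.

r_n = n²a₀/Z ⇒ n² = rZ/a₀ = 0.564 × 6 / 0.0529 ≈ 63.97
n = 8

8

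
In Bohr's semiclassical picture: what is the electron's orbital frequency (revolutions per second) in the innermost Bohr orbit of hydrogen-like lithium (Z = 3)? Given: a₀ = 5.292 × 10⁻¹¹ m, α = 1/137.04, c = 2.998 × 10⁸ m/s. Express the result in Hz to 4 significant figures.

r = n²a₀/Z = 1.764 × 10⁻¹¹ m, v = Zαc/n = 6.563 × 10⁶ m/s
f = v/(2πr) = 5.921 × 10¹⁶ Hz

5.921 × 10¹⁶ Hz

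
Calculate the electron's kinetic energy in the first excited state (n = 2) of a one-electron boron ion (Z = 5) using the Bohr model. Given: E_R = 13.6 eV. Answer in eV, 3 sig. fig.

85.0 eV

For a Coulomb orbit the virial theorem gives K = −E_n.
E_n = −E_R·Z²/n², so K = E_R·Z²/n² = 13.6 × 5²/2² = 85.0 eV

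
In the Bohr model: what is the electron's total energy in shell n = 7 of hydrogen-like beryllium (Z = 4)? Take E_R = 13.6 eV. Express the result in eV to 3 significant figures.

-4.44 eV

E_n = −E_R·Z²/n² = −13.6 × 4²/7² = -4.44 eV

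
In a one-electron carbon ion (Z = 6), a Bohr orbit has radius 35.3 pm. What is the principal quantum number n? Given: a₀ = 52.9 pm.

r_n = n²a₀/Z ⇒ n² = rZ/a₀ = 35.3 × 6 / 52.9 ≈ 4.00
n = 2

2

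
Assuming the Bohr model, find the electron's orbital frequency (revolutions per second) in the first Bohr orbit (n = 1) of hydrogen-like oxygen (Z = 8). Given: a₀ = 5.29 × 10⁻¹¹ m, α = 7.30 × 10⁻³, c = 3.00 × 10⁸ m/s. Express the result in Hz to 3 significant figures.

r = n²a₀/Z = 6.61 × 10⁻¹² m, v = Zαc/n = 1.75 × 10⁷ m/s
f = v/(2πr) = 4.22 × 10¹⁷ Hz

4.22 × 10¹⁷ Hz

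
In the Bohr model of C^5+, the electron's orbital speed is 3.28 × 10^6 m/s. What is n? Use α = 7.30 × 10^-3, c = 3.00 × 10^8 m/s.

4

v_n = Zαc/n ⇒ n = Zαc/v = 6 × 0.00730 × 3.00 × 10^8 / 3.28 × 10^6 ≈ 4.01
n = 4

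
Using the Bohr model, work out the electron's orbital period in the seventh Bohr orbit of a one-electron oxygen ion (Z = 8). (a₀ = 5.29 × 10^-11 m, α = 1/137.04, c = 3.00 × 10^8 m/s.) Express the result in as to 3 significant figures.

r = n²a₀/Z = 7²·5.29 × 10^-11/8 = 3.24 × 10^-10 m
v = Zαc/n = 8·0.00730·3.00 × 10^8/7 = 2.50 × 10^6 m/s
T = 2πr/v = 8.14 × 10^-16 s = 814 as

814 as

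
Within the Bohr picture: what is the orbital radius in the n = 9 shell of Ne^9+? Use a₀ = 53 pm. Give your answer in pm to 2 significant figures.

r_n = n²a₀/Z = 9² × 53 / 10
    = 81 × 53 / 10 = 430 pm

430 pm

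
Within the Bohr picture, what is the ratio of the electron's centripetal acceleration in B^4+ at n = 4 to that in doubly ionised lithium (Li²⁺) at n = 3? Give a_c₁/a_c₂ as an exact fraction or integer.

a_c ∝ Z^3 · n^-4
a_c₁/a_c₂ = (5/3)^3 · (4/3)^-4 = 375/256

375/256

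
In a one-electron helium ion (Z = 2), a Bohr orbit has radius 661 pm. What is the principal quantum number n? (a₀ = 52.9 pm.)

r_n = n²a₀/Z ⇒ n² = rZ/a₀ = 661 × 2 / 52.9 ≈ 24.99
n = 5

5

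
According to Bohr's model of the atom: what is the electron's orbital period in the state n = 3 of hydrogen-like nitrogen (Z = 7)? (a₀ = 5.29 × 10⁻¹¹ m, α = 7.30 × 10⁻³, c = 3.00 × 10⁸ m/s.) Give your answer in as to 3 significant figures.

83.6 as

r = n²a₀/Z = 3²·5.29 × 10⁻¹¹/7 = 6.80 × 10⁻¹¹ m
v = Zαc/n = 7·0.00730·3.00 × 10⁸/3 = 5.11 × 10⁶ m/s
T = 2πr/v = 8.36 × 10⁻¹⁷ s = 83.6 as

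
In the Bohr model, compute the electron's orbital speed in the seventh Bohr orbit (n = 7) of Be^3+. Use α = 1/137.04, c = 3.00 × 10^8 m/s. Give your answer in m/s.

v_n = Zαc/n = 4 × 0.00730 × 3.00 × 10^8 / 7
    = 1.25 × 10^6 m/s

1.25 × 10^6 m/s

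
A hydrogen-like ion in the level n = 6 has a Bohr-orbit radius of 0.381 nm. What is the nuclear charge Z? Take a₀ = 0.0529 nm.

r_n = n²a₀/Z ⇒ Z = n²a₀/r = 6² × 0.0529 / 0.381 ≈ 5.00
Z = 5

5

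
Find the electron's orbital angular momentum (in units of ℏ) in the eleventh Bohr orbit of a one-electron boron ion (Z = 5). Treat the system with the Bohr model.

L_n = nℏ, so L/ℏ = n = 11.

11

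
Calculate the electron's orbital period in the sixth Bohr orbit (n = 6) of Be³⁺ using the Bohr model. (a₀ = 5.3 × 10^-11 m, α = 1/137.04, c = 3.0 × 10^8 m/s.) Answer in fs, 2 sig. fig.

r = n²a₀/Z = 6²·5.3 × 10^-11/4 = 4.8 × 10^-10 m
v = Zαc/n = 4·0.0073·3.0 × 10^8/6 = 1.5 × 10^6 m/s
T = 2πr/v = 2.1 × 10^-15 s = 2.1 fs

2.1 fs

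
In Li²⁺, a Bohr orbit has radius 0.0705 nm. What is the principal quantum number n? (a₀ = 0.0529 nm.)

2

r_n = n²a₀/Z ⇒ n² = rZ/a₀ = 0.0705 × 3 / 0.0529 ≈ 4.00
n = 2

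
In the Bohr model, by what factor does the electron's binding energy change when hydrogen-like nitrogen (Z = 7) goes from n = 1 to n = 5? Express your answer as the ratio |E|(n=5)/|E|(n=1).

1/25

|E| ∝ Z^2 · n^-2; with Z fixed, |E| ∝ n^-2.
|E|(n=5)/|E|(n=1) = (5/1)^-2 = 1/25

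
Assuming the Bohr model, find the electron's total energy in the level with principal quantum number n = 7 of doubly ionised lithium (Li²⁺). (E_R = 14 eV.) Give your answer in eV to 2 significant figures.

-2.6 eV

E_n = −E_R·Z²/n² = −14 × 3²/7² = -2.6 eV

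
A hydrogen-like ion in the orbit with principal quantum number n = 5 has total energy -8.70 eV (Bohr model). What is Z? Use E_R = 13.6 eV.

E_n = −E_R Z²/n² ⇒ Z² = −E_n n²/E_R = 8.70 × 5² / 13.6 ≈ 15.99
Z = 4

4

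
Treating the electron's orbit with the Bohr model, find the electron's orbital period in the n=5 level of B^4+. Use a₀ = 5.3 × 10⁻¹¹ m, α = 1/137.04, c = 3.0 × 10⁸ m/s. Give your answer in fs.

0.76 fs

r = n²a₀/Z = 5²·5.3 × 10⁻¹¹/5 = 2.6 × 10⁻¹⁰ m
v = Zαc/n = 5·0.0073·3.0 × 10⁸/5 = 2.2 × 10⁶ m/s
T = 2πr/v = 7.6 × 10⁻¹⁶ s = 0.76 fs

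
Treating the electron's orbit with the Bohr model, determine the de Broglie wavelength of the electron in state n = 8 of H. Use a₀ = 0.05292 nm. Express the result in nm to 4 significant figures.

The Bohr quantisation condition is nλ = 2πr_n.
r_n = n²a₀/Z = 3.387 nm
λ = 2πr_n/n = 2π·3.387/8 = 2.660 nm

2.660 nm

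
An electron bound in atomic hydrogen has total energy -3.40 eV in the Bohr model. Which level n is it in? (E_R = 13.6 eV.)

E_n = −E_R Z²/n² ⇒ n² = E_R Z²/(−E_n) = 13.6 × 1² / 3.40 ≈ 4.00
n = 2

2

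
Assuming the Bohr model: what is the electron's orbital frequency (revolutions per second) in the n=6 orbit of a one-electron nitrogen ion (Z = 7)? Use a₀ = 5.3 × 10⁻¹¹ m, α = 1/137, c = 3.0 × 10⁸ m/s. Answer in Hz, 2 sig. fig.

1.5 × 10¹⁵ Hz

r = n²a₀/Z = 2.7 × 10⁻¹⁰ m, v = Zαc/n = 2.6 × 10⁶ m/s
f = v/(2πr) = 1.5 × 10¹⁵ Hz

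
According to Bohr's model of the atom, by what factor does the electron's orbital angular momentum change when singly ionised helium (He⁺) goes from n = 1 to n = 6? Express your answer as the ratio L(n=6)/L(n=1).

L = nℏ depends only on n, so L ∝ n.
L(n=6)/L(n=1) = (6/1)^1 = 6

6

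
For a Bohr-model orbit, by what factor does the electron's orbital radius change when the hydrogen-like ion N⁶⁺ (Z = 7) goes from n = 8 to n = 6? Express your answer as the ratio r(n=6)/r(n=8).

9/16

r ∝ Z^-1 · n^2; with Z fixed, r ∝ n^2.
r(n=6)/r(n=8) = (6/8)^2 = 9/16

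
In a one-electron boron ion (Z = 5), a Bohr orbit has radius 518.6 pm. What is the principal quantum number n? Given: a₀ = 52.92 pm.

7

r_n = n²a₀/Z ⇒ n² = rZ/a₀ = 518.6 × 5 / 52.92 ≈ 49.00
n = 7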